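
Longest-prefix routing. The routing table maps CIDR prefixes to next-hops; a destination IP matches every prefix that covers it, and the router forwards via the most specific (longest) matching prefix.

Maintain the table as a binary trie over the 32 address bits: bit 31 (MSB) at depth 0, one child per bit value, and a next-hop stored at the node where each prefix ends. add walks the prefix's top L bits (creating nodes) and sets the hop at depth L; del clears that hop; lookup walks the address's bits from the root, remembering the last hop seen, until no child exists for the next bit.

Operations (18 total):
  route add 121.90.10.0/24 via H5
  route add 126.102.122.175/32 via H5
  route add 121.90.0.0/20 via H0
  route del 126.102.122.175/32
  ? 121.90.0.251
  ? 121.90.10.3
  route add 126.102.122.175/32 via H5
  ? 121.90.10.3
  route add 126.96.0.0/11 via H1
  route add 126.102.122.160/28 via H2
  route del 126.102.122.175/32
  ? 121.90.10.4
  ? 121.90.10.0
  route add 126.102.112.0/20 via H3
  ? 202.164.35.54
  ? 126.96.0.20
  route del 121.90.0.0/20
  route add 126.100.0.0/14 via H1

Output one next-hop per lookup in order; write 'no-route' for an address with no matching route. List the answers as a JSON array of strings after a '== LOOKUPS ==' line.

Trace:
  add 121.90.10.0/24 -> H5 at depth 24
  add 126.102.122.175/32 -> H5 at depth 32
  add 121.90.0.0/20 -> H0 at depth 20
  - 126.102.122.175/32 clear@32
  Q 121.90.0.251: descend 01111001010110100000 ; hops seen [H0] ; pick H0
  Q 121.90.10.3: descend 011110010101101000001010 ; hops seen [H0,H5] ; pick H5
  add 126.102.122.175/32 -> H5 at depth 32
  Q 121.90.10.3: descend 011110010101101000001010 ; hops seen [H0,H5] ; pick H5
  add 126.96.0.0/11 -> H1 at depth 11
  add 126.102.122.160/28 -> H2 at depth 28
  - 126.102.122.175/32 clear@32
  Q 121.90.10.4: descend 011110010101101000001010 ; hops seen [H0,H5] ; pick H5
  Q 121.90.10.0: descend 011110010101101000001010 ; hops seen [H0,H5] ; pick H5
  add 126.102.112.0/20 -> H3 at depth 20
  Q 202.164.35.54: descend ε ; hops seen [∅] ; pick no-route
  Q 126.96.0.20: descend 0111111001100 ; hops seen [H1] ; pick H1
  - 121.90.0.0/20 clear@20
  add 126.100.0.0/14 -> H1 at depth 14

== LOOKUPS ==
["H0","H5","H5","H5","H5","no-route","H1"]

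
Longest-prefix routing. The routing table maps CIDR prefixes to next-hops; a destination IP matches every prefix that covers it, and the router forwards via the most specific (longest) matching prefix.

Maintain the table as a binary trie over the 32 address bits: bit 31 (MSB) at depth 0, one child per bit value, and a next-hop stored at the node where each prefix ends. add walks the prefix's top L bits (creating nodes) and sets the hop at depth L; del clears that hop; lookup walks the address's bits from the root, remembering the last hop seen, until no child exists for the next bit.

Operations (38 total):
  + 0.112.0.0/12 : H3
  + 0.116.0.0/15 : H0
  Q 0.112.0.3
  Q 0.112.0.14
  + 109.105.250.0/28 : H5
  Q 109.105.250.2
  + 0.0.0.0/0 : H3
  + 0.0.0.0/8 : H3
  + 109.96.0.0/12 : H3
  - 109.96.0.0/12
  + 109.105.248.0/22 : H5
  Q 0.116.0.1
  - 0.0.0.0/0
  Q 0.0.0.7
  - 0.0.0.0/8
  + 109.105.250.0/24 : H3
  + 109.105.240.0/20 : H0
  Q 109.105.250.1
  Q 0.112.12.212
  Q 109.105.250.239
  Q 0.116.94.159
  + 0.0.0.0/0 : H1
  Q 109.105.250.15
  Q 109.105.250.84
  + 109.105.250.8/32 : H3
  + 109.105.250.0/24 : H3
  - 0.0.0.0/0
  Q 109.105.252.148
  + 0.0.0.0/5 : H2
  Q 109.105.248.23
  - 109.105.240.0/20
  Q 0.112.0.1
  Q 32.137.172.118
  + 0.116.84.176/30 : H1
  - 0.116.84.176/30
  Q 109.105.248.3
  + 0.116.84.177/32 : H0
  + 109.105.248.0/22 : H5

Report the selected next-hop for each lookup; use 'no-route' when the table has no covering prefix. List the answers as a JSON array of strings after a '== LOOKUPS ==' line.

Trace:
  + 0.112.0.0/12 (H3) depth=12
  + 0.116.0.0/15 (H0) depth=15
  lookup 0.112.0.3: bits 0000000001110 walk d0:-→d1:-→d2:-→d3:-→d4:-→d5:-→d6:-→d7:-→d8:-→d9:-→d10:-→d11:-→d12:H3→d13:- -> H3
  lookup 0.112.0.14: bits 0000000001110 walk d0:-→d1:-→d2:-→d3:-→d4:-→d5:-→d6:-→d7:-→d8:-→d9:-→d10:-→d11:-→d12:H3→d13:- -> H3
  + 109.105.250.0/28 (H5) depth=28
  lookup 109.105.250.2: bits 0110110101101001111110100000 walk d0:-→d1:-→d2:-→d3:-→d4:-→d5:-→d6:-→d7:-→d8:-→d9:-→d10:-→d11:-→d12:-→d13:-→d14:-→d15:-→d16:-→d17:-→d18:-→d19:-→d20:-→d21:-→d22:-→d23:-→d24:-→d25:-→d26:-→d27:-→d28:H5 -> H5
  + 0.0.0.0/0 (H3) depth=0
  + 0.0.0.0/8 (H3) depth=8
  + 109.96.0.0/12 (H3) depth=12
  - 109.96.0.0/12 clear@12
  + 109.105.248.0/22 (H5) depth=22
  lookup 0.116.0.1: bits 000000000111010 walk d0:H3→d1:-→d2:-→d3:-→d4:-→d5:-→d6:-→d7:-→d8:H3→d9:-→d10:-→d11:-→d12:H3→d13:-→d14:-→d15:H0 -> H0
  - 0.0.0.0/0 clear@0
  lookup 0.0.0.7: bits 000000000 walk d0:-→d1:-→d2:-→d3:-→d4:-→d5:-→d6:-→d7:-→d8:H3→d9:- -> H3
  - 0.0.0.0/8 clear@8
  + 109.105.250.0/24 (H3) depth=24
  + 109.105.240.0/20 (H0) depth=20
  lookup 109.105.250.1: bits 0110110101101001111110100000 walk d0:-→d1:-→d2:-→d3:-→d4:-→d5:-→d6:-→d7:-→d8:-→d9:-→d10:-→d11:-→d12:-→d13:-→d14:-→d15:-→d16:-→d17:-→d18:-→d19:-→d20:H0→d21:-→d22:H5→d23:-→d24:H3→d25:-→d26:-→d27:-→d28:H5 -> H5
  lookup 0.112.12.212: bits 0000000001110 walk d0:-→d1:-→d2:-→d3:-→d4:-→d5:-→d6:-→d7:-→d8:-→d9:-→d10:-→d11:-→d12:H3→d13:- -> H3
  lookup 109.105.250.239: bits 011011010110100111111010 walk d0:-→d1:-→d2:-→d3:-→d4:-→d5:-→d6:-→d7:-→d8:-→d9:-→d10:-→d11:-→d12:-→d13:-→d14:-→d15:-→d16:-→d17:-→d18:-→d19:-→d20:H0→d21:-→d22:H5→d23:-→d24:H3 -> H3
  lookup 0.116.94.159: bits 000000000111010 walk d0:-→d1:-→d2:-→d3:-→d4:-→d5:-→d6:-→d7:-→d8:-→d9:-→d10:-→d11:-→d12:H3→d13:-→d14:-→d15:H0 -> H0
  + 0.0.0.0/0 (H1) depth=0
  lookup 109.105.250.15: bits 0110110101101001111110100000 walk d0:H1→d1:-→d2:-→d3:-→d4:-→d5:-→d6:-→d7:-→d8:-→d9:-→d10:-→d11:-→d12:-→d13:-→d14:-→d15:-→d16:-→d17:-→d18:-→d19:-→d20:H0→d21:-→d22:H5→d23:-→d24:H3→d25:-→d26:-→d27:-→d28:H5 -> H5
  lookup 109.105.250.84: bits 0110110101101001111110100 walk d0:H1→d1:-→d2:-→d3:-→d4:-→d5:-→d6:-→d7:-→d8:-→d9:-→d10:-→d11:-→d12:-→d13:-→d14:-→d15:-→d16:-→d17:-→d18:-→d19:-→d20:H0→d21:-→d22:H5→d23:-→d24:H3→d25:- -> H3
  + 109.105.250.8/32 (H3) depth=32
  + 109.105.250.0/24 (H3) depth=24
  - 0.0.0.0/0 clear@0
  lookup 109.105.252.148: bits 011011010110100111111 walk d0:-→d1:-→d2:-→d3:-→d4:-→d5:-→d6:-→d7:-→d8:-→d9:-→d10:-→d11:-→d12:-→d13:-→d14:-→d15:-→d16:-→d17:-→d18:-→d19:-→d20:H0→d21:- -> H0
  + 0.0.0.0/5 (H2) depth=5
  lookup 109.105.248.23: bits 0110110101101001111110 walk d0:-→d1:-→d2:-→d3:-→d4:-→d5:-→d6:-→d7:-→d8:-→d9:-→d10:-→d11:-→d12:-→d13:-→d14:-→d15:-→d16:-→d17:-→d18:-→d19:-→d20:H0→d21:-→d22:H5 -> H5
  - 109.105.240.0/20 clear@20
  lookup 0.112.0.1: bits 0000000001110 walk d0:-→d1:-→d2:-→d3:-→d4:-→d5:H2→d6:-→d7:-→d8:-→d9:-→d10:-→d11:-→d12:H3→d13:- -> H3
  lookup 32.137.172.118: bits 00 walk d0:-→d1:-→d2:- -> no-route
  + 0.116.84.176/30 (H1) depth=30
  - 0.116.84.176/30 clear@30
  lookup 109.105.248.3: bits 0110110101101001111110 walk d0:-→d1:-→d2:-→d3:-→d4:-→d5:-→d6:-→d7:-→d8:-→d9:-→d10:-→d11:-→d12:-→d13:-→d14:-→d15:-→d16:-→d17:-→d18:-→d19:-→d20:-→d21:-→d22:H5 -> H5
  + 0.116.84.177/32 (H0) depth=32
  + 109.105.248.0/22 (H5) depth=22

== LOOKUPS ==
["H3","H3","H5","H0","H3","H5","H3","H3","H0","H5","H3","H0","H5","H3","no-route","H5"]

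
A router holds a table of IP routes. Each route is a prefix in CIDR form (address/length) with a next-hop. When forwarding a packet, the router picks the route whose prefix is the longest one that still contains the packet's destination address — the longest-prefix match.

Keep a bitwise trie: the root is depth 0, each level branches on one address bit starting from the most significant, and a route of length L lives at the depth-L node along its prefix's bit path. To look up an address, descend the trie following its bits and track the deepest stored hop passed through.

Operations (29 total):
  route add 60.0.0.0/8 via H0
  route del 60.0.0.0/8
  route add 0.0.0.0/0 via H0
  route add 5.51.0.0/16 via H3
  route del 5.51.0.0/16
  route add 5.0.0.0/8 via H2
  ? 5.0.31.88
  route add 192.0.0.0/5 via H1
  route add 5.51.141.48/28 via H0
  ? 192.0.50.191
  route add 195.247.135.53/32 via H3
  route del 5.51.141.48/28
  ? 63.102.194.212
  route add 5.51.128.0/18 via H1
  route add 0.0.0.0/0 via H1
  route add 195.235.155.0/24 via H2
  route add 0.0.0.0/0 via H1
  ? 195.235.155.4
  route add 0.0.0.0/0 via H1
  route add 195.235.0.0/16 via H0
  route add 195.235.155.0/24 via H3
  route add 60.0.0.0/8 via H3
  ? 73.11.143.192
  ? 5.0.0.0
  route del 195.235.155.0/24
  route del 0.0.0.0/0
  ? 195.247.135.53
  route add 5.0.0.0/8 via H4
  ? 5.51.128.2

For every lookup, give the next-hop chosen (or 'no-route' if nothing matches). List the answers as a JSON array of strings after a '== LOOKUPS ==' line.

Apply in order:
  add 60.0.0.0/8 -> H0 at depth 8
  del 60.0.0.0/8 (clear depth 8)
  add 0.0.0.0/0 -> H0 at depth 0
  add 5.51.0.0/16 -> H3 at depth 16
  del 5.51.0.0/16 (clear depth 16)
  add 5.0.0.0/8 -> H2 at depth 8
  Q 5.0.31.88: descend 0000010100 ; hops seen [H0,H2] ; pick H2
  add 192.0.0.0/5 -> H1 at depth 5
  add 5.51.141.48/28 -> H0 at depth 28
  Q 192.0.50.191: descend 11000 ; hops seen [H0,H1] ; pick H1
  add 195.247.135.53/32 -> H3 at depth 32
  del 5.51.141.48/28 (clear depth 28)
  Q 63.102.194.212: descend 001111 ; hops seen [H0] ; pick H0
  add 5.51.128.0/18 -> H1 at depth 18
  add 0.0.0.0/0 -> H1 at depth 0
  add 195.235.155.0/24 -> H2 at depth 24
  add 0.0.0.0/0 -> H1 at depth 0
  Q 195.235.155.4: descend 110000111110101110011011 ; hops seen [H1,H1,H2] ; pick H2
  add 0.0.0.0/0 -> H1 at depth 0
  add 195.235.0.0/16 -> H0 at depth 16
  add 195.235.155.0/24 -> H3 at depth 24
  add 60.0.0.0/8 -> H3 at depth 8
  Q 73.11.143.192: descend 0 ; hops seen [H1] ; pick H1
  Q 5.0.0.0: descend 0000010100 ; hops seen [H1,H2] ; pick H2
  del 195.235.155.0/24 (clear depth 24)
  del 0.0.0.0/0 (clear depth 0)
  Q 195.247.135.53: descend 11000011111101111000011100110101 ; hops seen [H1,H3] ; pick H3
  add 5.0.0.0/8 -> H4 at depth 8
  Q 5.51.128.2: descend 00000101001100111000 ; hops seen [H4,H1] ; pick H1

== LOOKUPS ==
["H2","H1","H0","H2","H1","H2","H3","H1"]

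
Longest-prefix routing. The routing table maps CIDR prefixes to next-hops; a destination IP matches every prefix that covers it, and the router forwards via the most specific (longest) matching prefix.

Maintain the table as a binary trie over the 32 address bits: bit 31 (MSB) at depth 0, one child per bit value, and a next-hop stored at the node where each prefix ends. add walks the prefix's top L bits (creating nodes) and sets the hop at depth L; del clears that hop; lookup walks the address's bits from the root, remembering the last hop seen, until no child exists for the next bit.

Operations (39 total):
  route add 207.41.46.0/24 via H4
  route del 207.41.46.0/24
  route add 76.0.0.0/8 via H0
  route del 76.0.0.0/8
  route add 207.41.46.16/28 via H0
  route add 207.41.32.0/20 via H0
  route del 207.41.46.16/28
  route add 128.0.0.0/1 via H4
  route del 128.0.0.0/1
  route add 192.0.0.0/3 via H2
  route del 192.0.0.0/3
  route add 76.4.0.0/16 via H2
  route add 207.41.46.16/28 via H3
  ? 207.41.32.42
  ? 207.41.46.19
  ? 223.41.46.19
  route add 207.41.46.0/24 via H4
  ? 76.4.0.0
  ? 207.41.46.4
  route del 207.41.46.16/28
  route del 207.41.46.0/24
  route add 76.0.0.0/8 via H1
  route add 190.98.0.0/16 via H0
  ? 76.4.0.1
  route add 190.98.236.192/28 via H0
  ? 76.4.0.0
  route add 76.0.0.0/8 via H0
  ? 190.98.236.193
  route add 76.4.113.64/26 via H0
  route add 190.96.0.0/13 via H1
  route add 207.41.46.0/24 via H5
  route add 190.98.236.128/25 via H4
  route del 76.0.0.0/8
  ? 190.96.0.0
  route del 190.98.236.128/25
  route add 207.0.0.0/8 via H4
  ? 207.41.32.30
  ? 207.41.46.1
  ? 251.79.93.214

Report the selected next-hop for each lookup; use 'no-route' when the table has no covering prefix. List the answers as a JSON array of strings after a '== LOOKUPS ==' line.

Process each operation:
  + 207.41.46.0/24 (H4) depth=24
  del 207.41.46.0/24 (clear depth 24)
  + 76.0.0.0/8 (H0) depth=8
  del 76.0.0.0/8 (clear depth 8)
  + 207.41.46.16/28 (H0) depth=28
  + 207.41.32.0/20 (H0) depth=20
  del 207.41.46.16/28 (clear depth 28)
  + 128.0.0.0/1 (H4) depth=1
  del 128.0.0.0/1 (clear depth 1)
  + 192.0.0.0/3 (H2) depth=3
  del 192.0.0.0/3 (clear depth 3)
  + 76.4.0.0/16 (H2) depth=16
  + 207.41.46.16/28 (H3) depth=28
  Q 207.41.32.42: descend 11001111001010010010 ; hops seen [H0] ; pick H0
  Q 207.41.46.19: descend 1100111100101001001011100001 ; hops seen [H0,H3] ; pick H3
  Q 223.41.46.19: descend 110 ; hops seen [∅] ; pick no-route
  + 207.41.46.0/24 (H4) depth=24
  Q 76.4.0.0: descend 0100110000000100 ; hops seen [H2] ; pick H2
  Q 207.41.46.4: descend 110011110010100100101110000 ; hops seen [H0,H4] ; pick H4
  del 207.41.46.16/28 (clear depth 28)
  del 207.41.46.0/24 (clear depth 24)
  + 76.0.0.0/8 (H1) depth=8
  + 190.98.0.0/16 (H0) depth=16
  Q 76.4.0.1: descend 0100110000000100 ; hops seen [H1,H2] ; pick H2
  + 190.98.236.192/28 (H0) depth=28
  Q 76.4.0.0: descend 0100110000000100 ; hops seen [H1,H2] ; pick H2
  + 76.0.0.0/8 (H0) depth=8
  Q 190.98.236.193: descend 1011111001100010111011001100 ; hops seen [H0,H0] ; pick H0
  + 76.4.113.64/26 (H0) depth=26
  + 190.96.0.0/13 (H1) depth=13
  + 207.41.46.0/24 (H5) depth=24
  + 190.98.236.128/25 (H4) depth=25
  del 76.0.0.0/8 (clear depth 8)
  Q 190.96.0.0: descend 10111110011000 ; hops seen [H1] ; pick H1
  del 190.98.236.128/25 (clear depth 25)
  + 207.0.0.0/8 (H4) depth=8
  Q 207.41.32.30: descend 11001111001010010010 ; hops seen [H4,H0] ; pick H0
  Q 207.41.46.1: descend 110011110010100100101110000 ; hops seen [H4,H0,H5] ; pick H5
  Q 251.79.93.214: descend 11 ; hops seen [∅] ; pick no-route

== LOOKUPS ==
["H0","H3","no-route","H2","H4","H2","H2","H0","H1","H0","H5","no-route"]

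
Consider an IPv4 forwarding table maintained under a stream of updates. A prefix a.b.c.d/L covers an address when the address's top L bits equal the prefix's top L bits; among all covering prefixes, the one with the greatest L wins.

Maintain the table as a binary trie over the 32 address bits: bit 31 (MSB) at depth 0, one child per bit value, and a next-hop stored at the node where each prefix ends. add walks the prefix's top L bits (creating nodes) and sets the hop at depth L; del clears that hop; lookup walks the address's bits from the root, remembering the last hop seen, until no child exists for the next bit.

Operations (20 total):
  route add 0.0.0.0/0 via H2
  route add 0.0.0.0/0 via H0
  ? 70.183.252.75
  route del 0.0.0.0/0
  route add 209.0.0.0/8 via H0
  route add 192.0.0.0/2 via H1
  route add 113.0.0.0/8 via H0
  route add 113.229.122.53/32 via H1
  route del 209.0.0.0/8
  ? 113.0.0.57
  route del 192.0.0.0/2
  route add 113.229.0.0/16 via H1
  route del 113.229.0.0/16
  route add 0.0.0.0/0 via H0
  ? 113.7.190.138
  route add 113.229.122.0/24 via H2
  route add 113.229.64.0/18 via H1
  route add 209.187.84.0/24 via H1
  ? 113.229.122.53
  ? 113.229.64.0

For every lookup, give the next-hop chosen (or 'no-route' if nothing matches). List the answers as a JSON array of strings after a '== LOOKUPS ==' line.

Apply in order:
  add 0.0.0.0/0 -> H2 at depth 0
  add 0.0.0.0/0 -> H0 at depth 0
  ? 70.183.252.75  path d0:H0  best=H0
  - 0.0.0.0/0 clear@0
  add 209.0.0.0/8 -> H0 at depth 8
  add 192.0.0.0/2 -> H1 at depth 2
  add 113.0.0.0/8 -> H0 at depth 8
  add 113.229.122.53/32 -> H1 at depth 32
  - 209.0.0.0/8 clear@8
  ? 113.0.0.57  path d0:-→d1:-→d2:-→d3:-→d4:-→d5:-→d6:-→d7:-→d8:H0  best=H0
  - 192.0.0.0/2 clear@2
  add 113.229.0.0/16 -> H1 at depth 16
  - 113.229.0.0/16 clear@16
  add 0.0.0.0/0 -> H0 at depth 0
  ? 113.7.190.138  path d0:H0→d1:-→d2:-→d3:-→d4:-→d5:-→d6:-→d7:-→d8:H0  best=H0
  add 113.229.122.0/24 -> H2 at depth 24
  add 113.229.64.0/18 -> H1 at depth 18
  add 209.187.84.0/24 -> H1 at depth 24
  ? 113.229.122.53  path d0:H0→d1:-→d2:-→d3:-→d4:-→d5:-→d6:-→d7:-→d8:H0→d9:-→d10:-→d11:-→d12:-→d13:-→d14:-→d15:-→d16:-→d17:-→d18:H1→d19:-→d20:-→d21:-→d22:-→d23:-→d24:H2→d25:-→d26:-→d27:-→d28:-→d29:-→d30:-→d31:-→d32:H1  best=H1
  ? 113.229.64.0  path d0:H0→d1:-→d2:-→d3:-→d4:-→d5:-→d6:-→d7:-→d8:H0→d9:-→d10:-→d11:-→d12:-→d13:-→d14:-→d15:-→d16:-→d17:-→d18:H1  best=H1

== LOOKUPS ==
["H0","H0","H0","H1","H1"]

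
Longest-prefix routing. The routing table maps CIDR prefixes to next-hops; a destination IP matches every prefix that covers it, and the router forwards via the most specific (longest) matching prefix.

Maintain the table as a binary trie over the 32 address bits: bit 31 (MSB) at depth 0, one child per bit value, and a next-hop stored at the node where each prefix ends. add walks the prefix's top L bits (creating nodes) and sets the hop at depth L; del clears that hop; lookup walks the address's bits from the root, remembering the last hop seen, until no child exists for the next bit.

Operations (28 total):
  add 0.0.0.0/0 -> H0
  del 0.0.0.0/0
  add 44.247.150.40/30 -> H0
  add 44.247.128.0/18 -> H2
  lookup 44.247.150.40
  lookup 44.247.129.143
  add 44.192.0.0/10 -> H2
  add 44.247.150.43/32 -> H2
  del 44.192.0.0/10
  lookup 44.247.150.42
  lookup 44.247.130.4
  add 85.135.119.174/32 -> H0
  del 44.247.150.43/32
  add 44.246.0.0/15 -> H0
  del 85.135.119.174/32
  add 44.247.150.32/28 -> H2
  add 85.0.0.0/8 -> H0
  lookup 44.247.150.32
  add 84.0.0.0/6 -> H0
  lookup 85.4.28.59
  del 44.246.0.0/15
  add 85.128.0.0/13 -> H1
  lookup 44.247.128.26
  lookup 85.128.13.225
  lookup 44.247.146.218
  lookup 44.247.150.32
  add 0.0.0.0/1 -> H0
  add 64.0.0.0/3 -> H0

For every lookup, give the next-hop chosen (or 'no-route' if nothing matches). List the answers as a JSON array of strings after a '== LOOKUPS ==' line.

Trace:
  + 0.0.0.0/0 (H0) depth=0
  del 0.0.0.0/0 (clear depth 0)
  + 44.247.150.40/30 (H0) depth=30
  + 44.247.128.0/18 (H2) depth=18
  ? 44.247.150.40  path d0:-→d1:-→d2:-→d3:-→d4:-→d5:-→d6:-→d7:-→d8:-→d9:-→d10:-→d11:-→d12:-→d13:-→d14:-→d15:-→d16:-→d17:-→d18:H2→d19:-→d20:-→d21:-→d22:-→d23:-→d24:-→d25:-→d26:-→d27:-→d28:-→d29:-→d30:H0  best=H0
  ? 44.247.129.143  path d0:-→d1:-→d2:-→d3:-→d4:-→d5:-→d6:-→d7:-→d8:-→d9:-→d10:-→d11:-→d12:-→d13:-→d14:-→d15:-→d16:-→d17:-→d18:H2→d19:-  best=H2
  + 44.192.0.0/10 (H2) depth=10
  + 44.247.150.43/32 (H2) depth=32
  del 44.192.0.0/10 (clear depth 10)
  ? 44.247.150.42  path d0:-→d1:-→d2:-→d3:-→d4:-→d5:-→d6:-→d7:-→d8:-→d9:-→d10:-→d11:-→d12:-→d13:-→d14:-→d15:-→d16:-→d17:-→d18:H2→d19:-→d20:-→d21:-→d22:-→d23:-→d24:-→d25:-→d26:-→d27:-→d28:-→d29:-→d30:H0→d31:-  best=H0
  ? 44.247.130.4  path d0:-→d1:-→d2:-→d3:-→d4:-→d5:-→d6:-→d7:-→d8:-→d9:-→d10:-→d11:-→d12:-→d13:-→d14:-→d15:-→d16:-→d17:-→d18:H2→d19:-  best=H2
  + 85.135.119.174/32 (H0) depth=32
  del 44.247.150.43/32 (clear depth 32)
  + 44.246.0.0/15 (H0) depth=15
  del 85.135.119.174/32 (clear depth 32)
  + 44.247.150.32/28 (H2) depth=28
  + 85.0.0.0/8 (H0) depth=8
  ? 44.247.150.32  path d0:-→d1:-→d2:-→d3:-→d4:-→d5:-→d6:-→d7:-→d8:-→d9:-→d10:-→d11:-→d12:-→d13:-→d14:-→d15:H0→d16:-→d17:-→d18:H2→d19:-→d20:-→d21:-→d22:-→d23:-→d24:-→d25:-→d26:-→d27:-→d28:H2  best=H2
  + 84.0.0.0/6 (H0) depth=6
  ? 85.4.28.59  path d0:-→d1:-→d2:-→d3:-→d4:-→d5:-→d6:H0→d7:-→d8:H0  best=H0
  del 44.246.0.0/15 (clear depth 15)
  + 85.128.0.0/13 (H1) depth=13
  ? 44.247.128.26  path d0:-→d1:-→d2:-→d3:-→d4:-→d5:-→d6:-→d7:-→d8:-→d9:-→d10:-→d11:-→d12:-→d13:-→d14:-→d15:-→d16:-→d17:-→d18:H2→d19:-  best=H2
  ? 85.128.13.225  path d0:-→d1:-→d2:-→d3:-→d4:-→d5:-→d6:H0→d7:-→d8:H0→d9:-→d10:-→d11:-→d12:-→d13:H1  best=H1
  ? 44.247.146.218  path d0:-→d1:-→d2:-→d3:-→d4:-→d5:-→d6:-→d7:-→d8:-→d9:-→d10:-→d11:-→d12:-→d13:-→d14:-→d15:-→d16:-→d17:-→d18:H2→d19:-→d20:-→d21:-  best=H2
  ? 44.247.150.32  path d0:-→d1:-→d2:-→d3:-→d4:-→d5:-→d6:-→d7:-→d8:-→d9:-→d10:-→d11:-→d12:-→d13:-→d14:-→d15:-→d16:-→d17:-→d18:H2→d19:-→d20:-→d21:-→d22:-→d23:-→d24:-→d25:-→d26:-→d27:-→d28:H2  best=H2
  + 0.0.0.0/1 (H0) depth=1
  + 64.0.0.0/3 (H0) depth=3

== LOOKUPS ==
["H0","H2","H0","H2","H2","H0","H2","H1","H2","H2"]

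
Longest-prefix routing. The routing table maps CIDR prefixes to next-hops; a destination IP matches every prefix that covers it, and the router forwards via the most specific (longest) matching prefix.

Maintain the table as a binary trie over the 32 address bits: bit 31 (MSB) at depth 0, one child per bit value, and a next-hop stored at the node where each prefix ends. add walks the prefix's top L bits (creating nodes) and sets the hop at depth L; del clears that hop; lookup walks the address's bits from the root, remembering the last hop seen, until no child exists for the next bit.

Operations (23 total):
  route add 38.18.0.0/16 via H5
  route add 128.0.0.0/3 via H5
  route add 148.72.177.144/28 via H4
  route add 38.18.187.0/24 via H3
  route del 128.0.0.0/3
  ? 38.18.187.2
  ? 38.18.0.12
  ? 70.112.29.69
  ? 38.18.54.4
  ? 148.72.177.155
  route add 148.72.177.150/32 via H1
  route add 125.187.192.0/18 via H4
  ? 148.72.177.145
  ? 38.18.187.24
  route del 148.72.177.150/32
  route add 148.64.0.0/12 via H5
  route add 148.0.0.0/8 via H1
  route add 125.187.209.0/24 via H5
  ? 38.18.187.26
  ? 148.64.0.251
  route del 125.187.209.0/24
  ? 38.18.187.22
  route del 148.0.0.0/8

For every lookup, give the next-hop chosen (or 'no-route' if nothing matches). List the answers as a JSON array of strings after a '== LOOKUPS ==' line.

Process each operation:
  + 38.18.0.0/16 (H5) depth=16
  + 128.0.0.0/3 (H5) depth=3
  + 148.72.177.144/28 (H4) depth=28
  + 38.18.187.0/24 (H3) depth=24
  - 128.0.0.0/3 clear@3
  Q 38.18.187.2: descend 001001100001001010111011 ; hops seen [H5,H3] ; pick H3
  Q 38.18.0.12: descend 0010011000010010 ; hops seen [H5] ; pick H5
  Q 70.112.29.69: descend 0 ; hops seen [∅] ; pick no-route
  Q 38.18.54.4: descend 0010011000010010 ; hops seen [H5] ; pick H5
  Q 148.72.177.155: descend 1001010001001000101100011001 ; hops seen [H4] ; pick H4
  + 148.72.177.150/32 (H1) depth=32
  + 125.187.192.0/18 (H4) depth=18
  Q 148.72.177.145: descend 10010100010010001011000110010 ; hops seen [H4] ; pick H4
  Q 38.18.187.24: descend 001001100001001010111011 ; hops seen [H5,H3] ; pick H3
  - 148.72.177.150/32 clear@32
  + 148.64.0.0/12 (H5) depth=12
  + 148.0.0.0/8 (H1) depth=8
  + 125.187.209.0/24 (H5) depth=24
  Q 38.18.187.26: descend 001001100001001010111011 ; hops seen [H5,H3] ; pick H3
  Q 148.64.0.251: descend 100101000100 ; hops seen [H1,H5] ; pick H5
  - 125.187.209.0/24 clear@24
  Q 38.18.187.22: descend 001001100001001010111011 ; hops seen [H5,H3] ; pick H3
  - 148.0.0.0/8 clear@8

== LOOKUPS ==
["H3","H5","no-route","H5","H4","H4","H3","H3","H5","H3"]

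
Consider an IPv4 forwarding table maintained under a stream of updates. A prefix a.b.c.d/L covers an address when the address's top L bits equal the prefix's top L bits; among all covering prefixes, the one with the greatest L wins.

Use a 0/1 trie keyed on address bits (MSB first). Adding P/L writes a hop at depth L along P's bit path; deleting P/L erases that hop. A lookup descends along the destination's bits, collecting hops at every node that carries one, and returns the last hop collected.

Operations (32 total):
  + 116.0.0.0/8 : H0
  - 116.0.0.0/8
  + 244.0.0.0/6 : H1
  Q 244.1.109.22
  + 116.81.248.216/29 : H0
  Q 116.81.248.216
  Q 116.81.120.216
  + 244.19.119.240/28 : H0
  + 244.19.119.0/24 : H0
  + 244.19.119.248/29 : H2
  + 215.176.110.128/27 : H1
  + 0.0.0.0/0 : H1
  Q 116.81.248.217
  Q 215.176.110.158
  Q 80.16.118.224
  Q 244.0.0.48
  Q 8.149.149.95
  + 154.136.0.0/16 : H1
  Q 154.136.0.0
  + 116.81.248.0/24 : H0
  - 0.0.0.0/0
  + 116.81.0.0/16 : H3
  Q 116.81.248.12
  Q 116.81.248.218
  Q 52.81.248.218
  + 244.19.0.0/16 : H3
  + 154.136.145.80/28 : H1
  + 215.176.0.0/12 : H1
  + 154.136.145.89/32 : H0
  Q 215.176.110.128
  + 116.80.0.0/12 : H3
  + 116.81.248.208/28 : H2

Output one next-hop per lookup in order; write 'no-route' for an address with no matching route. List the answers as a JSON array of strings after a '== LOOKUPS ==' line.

Process each operation:
  add 116.0.0.0/8 -> H0 at depth 8
  del 116.0.0.0/8 (clear depth 8)
  add 244.0.0.0/6 -> H1 at depth 6
  Q 244.1.109.22: descend 111101 ; hops seen [H1] ; pick H1
  add 116.81.248.216/29 -> H0 at depth 29
  Q 116.81.248.216: descend 01110100010100011111100011011 ; hops seen [H0] ; pick H0
  Q 116.81.120.216: descend 0111010001010001 ; hops seen [∅] ; pick no-route
  add 244.19.119.240/28 -> H0 at depth 28
  add 244.19.119.0/24 -> H0 at depth 24
  add 244.19.119.248/29 -> H2 at depth 29
  add 215.176.110.128/27 -> H1 at depth 27
  add 0.0.0.0/0 -> H1 at depth 0
  Q 116.81.248.217: descend 01110100010100011111100011011 ; hops seen [H1,H0] ; pick H0
  Q 215.176.110.158: descend 110101111011000001101110100 ; hops seen [H1,H1] ; pick H1
  Q 80.16.118.224: descend 01 ; hops seen [H1] ; pick H1
  Q 244.0.0.48: descend 11110100000 ; hops seen [H1,H1] ; pick H1
  Q 8.149.149.95: descend 0 ; hops seen [H1] ; pick H1
  add 154.136.0.0/16 -> H1 at depth 16
  Q 154.136.0.0: descend 1001101010001000 ; hops seen [H1,H1] ; pick H1
  add 116.81.248.0/24 -> H0 at depth 24
  del 0.0.0.0/0 (clear depth 0)
  add 116.81.0.0/16 -> H3 at depth 16
  Q 116.81.248.12: descend 011101000101000111111000 ; hops seen [H3,H0] ; pick H0
  Q 116.81.248.218: descend 01110100010100011111100011011 ; hops seen [H3,H0,H0] ; pick H0
  Q 52.81.248.218: descend 0 ; hops seen [∅] ; pick no-route
  add 244.19.0.0/16 -> H3 at depth 16
  add 154.136.145.80/28 -> H1 at depth 28
  add 215.176.0.0/12 -> H1 at depth 12
  add 154.136.145.89/32 -> H0 at depth 32
  Q 215.176.110.128: descend 110101111011000001101110100 ; hops seen [H1,H1] ; pick H1
  add 116.80.0.0/12 -> H3 at depth 12
  add 116.81.248.208/28 -> H2 at depth 28

== LOOKUPS ==
["H1","H0","no-route","H0","H1","H1","H1","H1","H1","H0","H0","no-route","H1"]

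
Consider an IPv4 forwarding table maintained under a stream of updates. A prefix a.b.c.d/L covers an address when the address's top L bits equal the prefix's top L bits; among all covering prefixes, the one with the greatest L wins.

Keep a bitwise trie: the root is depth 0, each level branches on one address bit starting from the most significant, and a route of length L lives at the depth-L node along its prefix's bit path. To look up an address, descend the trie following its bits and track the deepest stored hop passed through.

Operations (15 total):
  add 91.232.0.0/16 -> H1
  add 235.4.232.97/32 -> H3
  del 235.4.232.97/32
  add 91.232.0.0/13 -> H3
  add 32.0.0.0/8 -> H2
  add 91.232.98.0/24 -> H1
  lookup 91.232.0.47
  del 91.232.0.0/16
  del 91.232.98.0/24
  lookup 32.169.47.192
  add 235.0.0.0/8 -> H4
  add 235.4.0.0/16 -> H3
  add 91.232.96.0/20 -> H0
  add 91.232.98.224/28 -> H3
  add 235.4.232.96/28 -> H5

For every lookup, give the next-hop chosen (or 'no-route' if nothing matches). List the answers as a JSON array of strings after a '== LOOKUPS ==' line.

Trace:
  add 91.232.0.0/16 -> H1 at depth 16
  add 235.4.232.97/32 -> H3 at depth 32
  - 235.4.232.97/32 clear@32
  add 91.232.0.0/13 -> H3 at depth 13
  add 32.0.0.0/8 -> H2 at depth 8
  add 91.232.98.0/24 -> H1 at depth 24
  ? 91.232.0.47  path d0:-→d1:-→d2:-→d3:-→d4:-→d5:-→d6:-→d7:-→d8:-→d9:-→d10:-→d11:-→d12:-→d13:H3→d14:-→d15:-→d16:H1→d17:-  best=H1
  - 91.232.0.0/16 clear@16
  - 91.232.98.0/24 clear@24
  ? 32.169.47.192  path d0:-→d1:-→d2:-→d3:-→d4:-→d5:-→d6:-→d7:-→d8:H2  best=H2
  add 235.0.0.0/8 -> H4 at depth 8
  add 235.4.0.0/16 -> H3 at depth 16
  add 91.232.96.0/20 -> H0 at depth 20
  add 91.232.98.224/28 -> H3 at depth 28
  add 235.4.232.96/28 -> H5 at depth 28

== LOOKUPS ==
["H1","H2"]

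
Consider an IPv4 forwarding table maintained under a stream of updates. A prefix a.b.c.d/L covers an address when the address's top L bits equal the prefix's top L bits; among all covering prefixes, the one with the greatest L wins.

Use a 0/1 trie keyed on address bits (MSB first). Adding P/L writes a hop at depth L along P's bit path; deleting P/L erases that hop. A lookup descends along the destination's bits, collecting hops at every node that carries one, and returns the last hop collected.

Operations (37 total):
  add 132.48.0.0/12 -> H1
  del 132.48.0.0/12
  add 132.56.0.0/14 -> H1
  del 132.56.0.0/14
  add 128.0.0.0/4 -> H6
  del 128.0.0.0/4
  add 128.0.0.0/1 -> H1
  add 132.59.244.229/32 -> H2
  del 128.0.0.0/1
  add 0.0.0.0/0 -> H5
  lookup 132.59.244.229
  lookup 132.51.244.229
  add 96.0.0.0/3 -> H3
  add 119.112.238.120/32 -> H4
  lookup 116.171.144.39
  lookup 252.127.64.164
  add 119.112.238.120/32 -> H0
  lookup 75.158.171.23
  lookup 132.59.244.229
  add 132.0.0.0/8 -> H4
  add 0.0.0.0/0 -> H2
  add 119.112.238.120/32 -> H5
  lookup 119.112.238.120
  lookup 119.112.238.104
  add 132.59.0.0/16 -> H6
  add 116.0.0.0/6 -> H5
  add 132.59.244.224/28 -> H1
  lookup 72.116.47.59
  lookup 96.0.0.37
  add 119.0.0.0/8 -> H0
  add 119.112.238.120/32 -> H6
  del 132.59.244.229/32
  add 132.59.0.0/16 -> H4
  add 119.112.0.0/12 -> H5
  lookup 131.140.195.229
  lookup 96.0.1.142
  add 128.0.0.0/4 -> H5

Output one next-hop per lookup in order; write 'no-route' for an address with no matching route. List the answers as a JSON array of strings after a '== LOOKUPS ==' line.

Trace:
  + 132.48.0.0/12 (H1) depth=12
  - 132.48.0.0/12 clear@12
  + 132.56.0.0/14 (H1) depth=14
  - 132.56.0.0/14 clear@14
  + 128.0.0.0/4 (H6) depth=4
  - 128.0.0.0/4 clear@4
  + 128.0.0.0/1 (H1) depth=1
  + 132.59.244.229/32 (H2) depth=32
  - 128.0.0.0/1 clear@1
  + 0.0.0.0/0 (H5) depth=0
  lookup 132.59.244.229: bits 10000100001110111111010011100101 walk d0:H5→d1:-→d2:-→d3:-→d4:-→d5:-→d6:-→d7:-→d8:-→d9:-→d10:-→d11:-→d12:-→d13:-→d14:-→d15:-→d16:-→d17:-→d18:-→d19:-→d20:-→d21:-→d22:-→d23:-→d24:-→d25:-→d26:-→d27:-→d28:-→d29:-→d30:-→d31:-→d32:H2 -> H2
  lookup 132.51.244.229: bits 100001000011 walk d0:H5→d1:-→d2:-→d3:-→d4:-→d5:-→d6:-→d7:-→d8:-→d9:-→d10:-→d11:-→d12:- -> H5
  + 96.0.0.0/3 (H3) depth=3
  + 119.112.238.120/32 (H4) depth=32
  lookup 116.171.144.39: bits 011101 walk d0:H5→d1:-→d2:-→d3:H3→d4:-→d5:-→d6:- -> H3
  lookup 252.127.64.164: bits 1 walk d0:H5→d1:- -> H5
  + 119.112.238.120/32 (H0) depth=32
  lookup 75.158.171.23: bits 01 walk d0:H5→d1:-→d2:- -> H5
  lookup 132.59.244.229: bits 10000100001110111111010011100101 walk d0:H5→d1:-→d2:-→d3:-→d4:-→d5:-→d6:-→d7:-→d8:-→d9:-→d10:-→d11:-→d12:-→d13:-→d14:-→d15:-→d16:-→d17:-→d18:-→d19:-→d20:-→d21:-→d22:-→d23:-→d24:-→d25:-→d26:-→d27:-→d28:-→d29:-→d30:-→d31:-→d32:H2 -> H2
  + 132.0.0.0/8 (H4) depth=8
  + 0.0.0.0/0 (H2) depth=0
  + 119.112.238.120/32 (H5) depth=32
  lookup 119.112.238.120: bits 01110111011100001110111001111000 walk d0:H2→d1:-→d2:-→d3:H3→d4:-→d5:-→d6:-→d7:-→d8:-→d9:-→d10:-→d11:-→d12:-→d13:-→d14:-→d15:-→d16:-→d17:-→d18:-→d19:-→d20:-→d21:-→d22:-→d23:-→d24:-→d25:-→d26:-→d27:-→d28:-→d29:-→d30:-→d31:-→d32:H5 -> H5
  lookup 119.112.238.104: bits 011101110111000011101110011 walk d0:H2→d1:-→d2:-→d3:H3→d4:-→d5:-→d6:-→d7:-→d8:-→d9:-→d10:-→d11:-→d12:-→d13:-→d14:-→d15:-→d16:-→d17:-→d18:-→d19:-→d20:-→d21:-→d22:-→d23:-→d24:-→d25:-→d26:-→d27:- -> H3
  + 132.59.0.0/16 (H6) depth=16
  + 116.0.0.0/6 (H5) depth=6
  + 132.59.244.224/28 (H1) depth=28
  lookup 72.116.47.59: bits 01 walk d0:H2→d1:-→d2:- -> H2
  lookup 96.0.0.37: bits 011 walk d0:H2→d1:-→d2:-→d3:H3 -> H3
  + 119.0.0.0/8 (H0) depth=8
  + 119.112.238.120/32 (H6) depth=32
  - 132.59.244.229/32 clear@32
  + 132.59.0.0/16 (H4) depth=16
  + 119.112.0.0/12 (H5) depth=12
  lookup 131.140.195.229: bits 10000 walk d0:H2→d1:-→d2:-→d3:-→d4:-→d5:- -> H2
  lookup 96.0.1.142: bits 011 walk d0:H2→d1:-→d2:-→d3:H3 -> H3
  + 128.0.0.0/4 (H5) depth=4

== LOOKUPS ==
["H2","H5","H3","H5","H5","H2","H5","H3","H2","H3","H2","H3"]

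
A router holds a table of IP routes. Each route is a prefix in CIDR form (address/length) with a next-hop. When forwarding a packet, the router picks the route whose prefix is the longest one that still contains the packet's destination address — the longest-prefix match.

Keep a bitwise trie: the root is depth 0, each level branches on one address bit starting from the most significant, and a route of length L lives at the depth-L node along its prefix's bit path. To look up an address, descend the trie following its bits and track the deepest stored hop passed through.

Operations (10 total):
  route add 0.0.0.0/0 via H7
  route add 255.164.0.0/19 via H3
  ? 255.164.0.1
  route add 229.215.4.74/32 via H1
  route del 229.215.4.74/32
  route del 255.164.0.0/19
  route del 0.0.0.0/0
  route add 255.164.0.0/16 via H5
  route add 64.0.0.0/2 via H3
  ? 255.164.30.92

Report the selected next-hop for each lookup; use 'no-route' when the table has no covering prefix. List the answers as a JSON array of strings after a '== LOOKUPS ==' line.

Trace:
  add 0.0.0.0/0 -> H7 at depth 0
  add 255.164.0.0/19 -> H3 at depth 19
  lookup 255.164.0.1: bits 1111111110100100000 walk d0:H7→d1:-→d2:-→d3:-→d4:-→d5:-→d6:-→d7:-→d8:-→d9:-→d10:-→d11:-→d12:-→d13:-→d14:-→d15:-→d16:-→d17:-→d18:-→d19:H3 -> H3
  add 229.215.4.74/32 -> H1 at depth 32
  del 229.215.4.74/32 (clear depth 32)
  del 255.164.0.0/19 (clear depth 19)
  del 0.0.0.0/0 (clear depth 0)
  add 255.164.0.0/16 -> H5 at depth 16
  add 64.0.0.0/2 -> H3 at depth 2
  lookup 255.164.30.92: bits 1111111110100100000 walk d0:-→d1:-→d2:-→d3:-→d4:-→d5:-→d6:-→d7:-→d8:-→d9:-→d10:-→d11:-→d12:-→d13:-→d14:-→d15:-→d16:H5→d17:-→d18:-→d19:- -> H5

== LOOKUPS ==
["H3","H5"]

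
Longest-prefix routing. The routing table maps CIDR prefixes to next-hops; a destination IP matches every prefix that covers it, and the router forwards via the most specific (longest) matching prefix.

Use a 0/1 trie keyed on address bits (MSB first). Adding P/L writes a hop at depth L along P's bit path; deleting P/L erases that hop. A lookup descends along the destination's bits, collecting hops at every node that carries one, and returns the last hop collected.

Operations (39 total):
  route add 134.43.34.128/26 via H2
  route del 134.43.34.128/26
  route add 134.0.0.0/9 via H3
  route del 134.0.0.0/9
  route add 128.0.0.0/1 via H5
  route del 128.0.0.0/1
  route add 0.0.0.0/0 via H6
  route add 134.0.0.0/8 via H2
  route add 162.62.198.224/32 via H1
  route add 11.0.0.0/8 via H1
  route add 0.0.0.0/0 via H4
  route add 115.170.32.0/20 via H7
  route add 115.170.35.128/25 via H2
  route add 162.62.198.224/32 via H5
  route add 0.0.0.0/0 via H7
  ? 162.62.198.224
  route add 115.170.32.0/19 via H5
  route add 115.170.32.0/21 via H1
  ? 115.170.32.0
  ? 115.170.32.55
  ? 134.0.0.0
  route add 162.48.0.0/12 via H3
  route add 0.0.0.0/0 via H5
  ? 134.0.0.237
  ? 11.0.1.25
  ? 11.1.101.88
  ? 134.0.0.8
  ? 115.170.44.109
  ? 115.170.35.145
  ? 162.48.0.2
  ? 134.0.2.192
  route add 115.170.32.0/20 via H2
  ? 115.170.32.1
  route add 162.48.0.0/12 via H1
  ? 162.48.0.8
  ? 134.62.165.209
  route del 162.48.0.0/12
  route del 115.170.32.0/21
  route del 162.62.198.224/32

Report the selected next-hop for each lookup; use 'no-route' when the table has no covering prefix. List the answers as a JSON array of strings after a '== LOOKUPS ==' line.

Process each operation:
  + 134.43.34.128/26 (H2) depth=26
  - 134.43.34.128/26 clear@26
  + 134.0.0.0/9 (H3) depth=9
  - 134.0.0.0/9 clear@9
  + 128.0.0.0/1 (H5) depth=1
  - 128.0.0.0/1 clear@1
  + 0.0.0.0/0 (H6) depth=0
  + 134.0.0.0/8 (H2) depth=8
  + 162.62.198.224/32 (H1) depth=32
  + 11.0.0.0/8 (H1) depth=8
  + 0.0.0.0/0 (H4) depth=0
  + 115.170.32.0/20 (H7) depth=20
  + 115.170.35.128/25 (H2) depth=25
  + 162.62.198.224/32 (H5) depth=32
  + 0.0.0.0/0 (H7) depth=0
  ? 162.62.198.224  path d0:H7→d1:-→d2:-→d3:-→d4:-→d5:-→d6:-→d7:-→d8:-→d9:-→d10:-→d11:-→d12:-→d13:-→d14:-→d15:-→d16:-→d17:-→d18:-→d19:-→d20:-→d21:-→d22:-→d23:-→d24:-→d25:-→d26:-→d27:-→d28:-→d29:-→d30:-→d31:-→d32:H5  best=H5
  + 115.170.32.0/19 (H5) depth=19
  + 115.170.32.0/21 (H1) depth=21
  ? 115.170.32.0  path d0:H7→d1:-→d2:-→d3:-→d4:-→d5:-→d6:-→d7:-→d8:-→d9:-→d10:-→d11:-→d12:-→d13:-→d14:-→d15:-→d16:-→d17:-→d18:-→d19:H5→d20:H7→d21:H1→d22:-  best=H1
  ? 115.170.32.55  path d0:H7→d1:-→d2:-→d3:-→d4:-→d5:-→d6:-→d7:-→d8:-→d9:-→d10:-→d11:-→d12:-→d13:-→d14:-→d15:-→d16:-→d17:-→d18:-→d19:H5→d20:H7→d21:H1→d22:-  best=H1
  ? 134.0.0.0  path d0:H7→d1:-→d2:-→d3:-→d4:-→d5:-→d6:-→d7:-→d8:H2→d9:-→d10:-  best=H2
  + 162.48.0.0/12 (H3) depth=12
  + 0.0.0.0/0 (H5) depth=0
  ? 134.0.0.237  path d0:H5→d1:-→d2:-→d3:-→d4:-→d5:-→d6:-→d7:-→d8:H2→d9:-→d10:-  best=H2
  ? 11.0.1.25  path d0:H5→d1:-→d2:-→d3:-→d4:-→d5:-→d6:-→d7:-→d8:H1  best=H1
  ? 11.1.101.88  path d0:H5→d1:-→d2:-→d3:-→d4:-→d5:-→d6:-→d7:-→d8:H1  best=H1
  ? 134.0.0.8  path d0:H5→d1:-→d2:-→d3:-→d4:-→d5:-→d6:-→d7:-→d8:H2→d9:-→d10:-  best=H2
  ? 115.170.44.109  path d0:H5→d1:-→d2:-→d3:-→d4:-→d5:-→d6:-→d7:-→d8:-→d9:-→d10:-→d11:-→d12:-→d13:-→d14:-→d15:-→d16:-→d17:-→d18:-→d19:H5→d20:H7  best=H7
  ? 115.170.35.145  path d0:H5→d1:-→d2:-→d3:-→d4:-→d5:-→d6:-→d7:-→d8:-→d9:-→d10:-→d11:-→d12:-→d13:-→d14:-→d15:-→d16:-→d17:-→d18:-→d19:H5→d20:H7→d21:H1→d22:-→d23:-→d24:-→d25:H2  best=H2
  ? 162.48.0.2  path d0:H5→d1:-→d2:-→d3:-→d4:-→d5:-→d6:-→d7:-→d8:-→d9:-→d10:-→d11:-→d12:H3  best=H3
  ? 134.0.2.192  path d0:H5→d1:-→d2:-→d3:-→d4:-→d5:-→d6:-→d7:-→d8:H2→d9:-→d10:-  best=H2
  + 115.170.32.0/20 (H2) depth=20
  ? 115.170.32.1  path d0:H5→d1:-→d2:-→d3:-→d4:-→d5:-→d6:-→d7:-→d8:-→d9:-→d10:-→d11:-→d12:-→d13:-→d14:-→d15:-→d16:-→d17:-→d18:-→d19:H5→d20:H2→d21:H1→d22:-  best=H1
  + 162.48.0.0/12 (H1) depth=12
  ? 162.48.0.8  path d0:H5→d1:-→d2:-→d3:-→d4:-→d5:-→d6:-→d7:-→d8:-→d9:-→d10:-→d11:-→d12:H1  best=H1
  ? 134.62.165.209  path d0:H5→d1:-→d2:-→d3:-→d4:-→d5:-→d6:-→d7:-→d8:H2→d9:-→d10:-→d11:-  best=H2
  - 162.48.0.0/12 clear@12
  - 115.170.32.0/21 clear@21
  - 162.62.198.224/32 clear@32

== LOOKUPS ==
["H5","H1","H1","H2","H2","H1","H1","H2","H7","H2","H3","H2","H1","H1","H2"]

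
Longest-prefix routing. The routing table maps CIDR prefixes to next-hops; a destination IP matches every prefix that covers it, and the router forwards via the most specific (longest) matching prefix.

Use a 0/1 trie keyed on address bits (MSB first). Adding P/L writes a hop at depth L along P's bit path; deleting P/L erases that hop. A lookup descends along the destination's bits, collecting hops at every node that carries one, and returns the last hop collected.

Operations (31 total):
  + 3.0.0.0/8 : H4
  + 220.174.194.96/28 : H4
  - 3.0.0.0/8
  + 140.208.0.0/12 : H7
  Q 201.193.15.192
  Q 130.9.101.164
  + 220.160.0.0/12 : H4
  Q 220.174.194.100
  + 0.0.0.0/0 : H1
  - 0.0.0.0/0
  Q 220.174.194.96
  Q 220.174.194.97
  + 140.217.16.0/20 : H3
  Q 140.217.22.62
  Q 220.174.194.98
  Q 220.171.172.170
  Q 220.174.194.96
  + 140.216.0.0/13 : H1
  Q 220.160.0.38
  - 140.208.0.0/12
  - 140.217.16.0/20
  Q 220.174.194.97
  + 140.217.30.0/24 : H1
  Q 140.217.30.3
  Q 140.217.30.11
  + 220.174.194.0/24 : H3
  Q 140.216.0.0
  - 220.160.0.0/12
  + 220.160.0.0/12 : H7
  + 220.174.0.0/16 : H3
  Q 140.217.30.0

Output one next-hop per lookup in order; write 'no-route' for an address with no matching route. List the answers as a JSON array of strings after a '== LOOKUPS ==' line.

Process each operation:
  + 3.0.0.0/8 (H4) depth=8
  + 220.174.194.96/28 (H4) depth=28
  - 3.0.0.0/8 clear@8
  + 140.208.0.0/12 (H7) depth=12
  Q 201.193.15.192: descend 110 ; hops seen [∅] ; pick no-route
  Q 130.9.101.164: descend 1000 ; hops seen [∅] ; pick no-route
  + 220.160.0.0/12 (H4) depth=12
  Q 220.174.194.100: descend 1101110010101110110000100110 ; hops seen [H4,H4] ; pick H4
  + 0.0.0.0/0 (H1) depth=0
  - 0.0.0.0/0 clear@0
  Q 220.174.194.96: descend 1101110010101110110000100110 ; hops seen [H4,H4] ; pick H4
  Q 220.174.194.97: descend 1101110010101110110000100110 ; hops seen [H4,H4] ; pick H4
  + 140.217.16.0/20 (H3) depth=20
  Q 140.217.22.62: descend 10001100110110010001 ; hops seen [H7,H3] ; pick H3
  Q 220.174.194.98: descend 1101110010101110110000100110 ; hops seen [H4,H4] ; pick H4
  Q 220.171.172.170: descend 1101110010101 ; hops seen [H4] ; pick H4
  Q 220.174.194.96: descend 1101110010101110110000100110 ; hops seen [H4,H4] ; pick H4
  + 140.216.0.0/13 (H1) depth=13
  Q 220.160.0.38: descend 110111001010 ; hops seen [H4] ; pick H4
  - 140.208.0.0/12 clear@12
  - 140.217.16.0/20 clear@20
  Q 220.174.194.97: descend 1101110010101110110000100110 ; hops seen [H4,H4] ; pick H4
  + 140.217.30.0/24 (H1) depth=24
  Q 140.217.30.3: descend 100011001101100100011110 ; hops seen [H1,H1] ; pick H1
  Q 140.217.30.11: descend 100011001101100100011110 ; hops seen [H1,H1] ; pick H1
  + 220.174.194.0/24 (H3) depth=24
  Q 140.216.0.0: descend 100011001101100 ; hops seen [H1] ; pick H1
  - 220.160.0.0/12 clear@12
  + 220.160.0.0/12 (H7) depth=12
  + 220.174.0.0/16 (H3) depth=16
  Q 140.217.30.0: descend 100011001101100100011110 ; hops seen [H1,H1] ; pick H1

== LOOKUPS ==
["no-route","no-route","H4","H4","H4","H3","H4","H4","H4","H4","H4","H1","H1","H1","H1"]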